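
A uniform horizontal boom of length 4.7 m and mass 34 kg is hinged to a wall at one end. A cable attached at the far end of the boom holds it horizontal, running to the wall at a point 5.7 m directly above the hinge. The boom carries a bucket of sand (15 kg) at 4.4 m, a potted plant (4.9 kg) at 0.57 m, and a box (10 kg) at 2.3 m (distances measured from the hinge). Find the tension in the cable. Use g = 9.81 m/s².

T ≈ 464 N

About the hinge:
Beam weight: 34 × 9.81 = 333.5 N down at 2.35 m → arm 2.35 m, τ = 333.5 × 2.35 = 783.7 N·m clockwise.
Bucket of sand: 15 × 9.81 = 147.2 N down at 4.4 m → arm 4.4 m, τ = 147.2 × 4.4 = 647.7 N·m clockwise.
Potted plant: 4.9 × 9.81 = 48.07 N down at 0.57 m → arm 0.57 m, τ = 48.07 × 0.57 = 27.4 N·m clockwise.
Box: 10 × 9.81 = 98.1 N down at 2.3 m → arm 2.3 m, τ = 98.1 × 2.3 = 225.6 N·m clockwise.
Total clockwise load moment = 1684 N·m.
The cable tension T acts at 4.7 m; only its component perpendicular to the boom, T sinθ, produces torque. sinθ = h/√(h²+d²) = 5.7/√(5.7²+4.7²) = 0.7715.
For rotational equilibrium, T × 4.7 × 0.7715 = 1684, so T = 1684 / 3.626 = 464 N.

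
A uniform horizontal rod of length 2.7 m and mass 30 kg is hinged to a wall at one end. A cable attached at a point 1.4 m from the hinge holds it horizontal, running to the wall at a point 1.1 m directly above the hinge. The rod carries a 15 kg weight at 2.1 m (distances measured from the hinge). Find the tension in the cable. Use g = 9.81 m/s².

Choose the hinge as the axis so the unknown hinge reaction has zero arm there.
Beam weight: 30 × 9.81 = 294.3 N down at 1.35 m → arm 1.35 m, τ = 294.3 × 1.35 = 397.3 N·m clockwise.
Weight: 15 × 9.81 = 147.2 N down at 2.1 m → arm 2.1 m, τ = 147.2 × 2.1 = 309.1 N·m clockwise.
Total clockwise load moment = 706.4 N·m.
The cable tension T acts at 1.4 m; only its component perpendicular to the rod, T sinθ, produces torque. sinθ = h/√(h²+d²) = 1.1/√(1.1²+1.4²) = 0.6178.
Στ = 0 ⇒ T × 1.4 × 0.6178 = 706.4 ⇒ T = 706.4 / 0.8649 = 817 N.

T ≈ 817 N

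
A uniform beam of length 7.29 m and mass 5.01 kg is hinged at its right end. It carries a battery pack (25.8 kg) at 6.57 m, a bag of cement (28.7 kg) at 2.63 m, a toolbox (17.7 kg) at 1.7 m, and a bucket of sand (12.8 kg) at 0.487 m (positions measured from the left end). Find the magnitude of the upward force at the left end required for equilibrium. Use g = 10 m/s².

Sum moments about the right end (the unknown pivot reaction has zero arm there).
Beam weight: 5.01 × 10 = 50.1 N down at 3.645 m → arm 3.645 m, τ = 50.1 × 3.645 = 182.6 N·m counterclockwise.
Battery pack: 25.8 × 10 = 258 N down at 6.57 m → arm 0.72 m, τ = 258 × 0.72 = 185.8 N·m counterclockwise.
Bag of cement: 28.7 × 10 = 287 N down at 2.63 m → arm 4.66 m, τ = 287 × 4.66 = 1337 N·m counterclockwise.
Toolbox: 17.7 × 10 = 177 N down at 1.7 m → arm 5.59 m, τ = 177 × 5.59 = 989.4 N·m counterclockwise.
Bucket of sand: 12.8 × 10 = 128 N down at 0.487 m → arm 6.803 m, τ = 128 × 6.803 = 870.8 N·m counterclockwise.
Net moment of the loads = 3566 N·m counterclockwise.
The upward force F acts at the left end, arm 7.29 m, giving F × 7.29 clockwise.
Balancing moments: F × 7.29 = 3566, giving F = 3566 / 7.29 = 489 N.

F ≈ 489 N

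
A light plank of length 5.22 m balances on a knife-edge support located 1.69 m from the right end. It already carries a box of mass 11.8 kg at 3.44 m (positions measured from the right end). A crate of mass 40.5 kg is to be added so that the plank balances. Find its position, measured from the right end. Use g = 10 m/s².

About the knife-edge support (at 1.69 m from the right end):
Box: 11.8 × 10 = 118 N down at 3.44 m → arm 1.75 m, τ = 118 × 1.75 = 206.5 N·m counterclockwise.
Net moment of existing loads = 206.5 N·m counterclockwise.
The crate weighs 40.5 × 10 = 405 N and must supply an equal clockwise moment, so its lever arm about the knife-edge support is 206.5 / 405 = 0.51 m.
That puts it at 1.69 − 0.51 = 1.18 m from the right end.

x ≈ 1.18 m from the right end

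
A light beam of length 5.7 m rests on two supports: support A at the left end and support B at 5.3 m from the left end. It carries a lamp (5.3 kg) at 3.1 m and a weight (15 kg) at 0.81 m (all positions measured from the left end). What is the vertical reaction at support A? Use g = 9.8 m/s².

Take moments about support B.
Lamp: 5.3 × 9.8 = 51.94 N down at 3.1 m → arm 2.2 m, τ = 51.94 × 2.2 = 114.3 N·m counterclockwise.
Weight: 15 × 9.8 = 147 N down at 0.81 m → arm 4.49 m, τ = 147 × 4.49 = 660 N·m counterclockwise.
Net load moment about support B = 774.3 N·m counterclockwise.
Reaction R at support A is upward at 0 m, arm 5.3 m → moment R × 5.3 clockwise.
Στ = 0 ⇒ R × 5.3 = 774.3 ⇒ R = 146 N.

R_A ≈ 146 N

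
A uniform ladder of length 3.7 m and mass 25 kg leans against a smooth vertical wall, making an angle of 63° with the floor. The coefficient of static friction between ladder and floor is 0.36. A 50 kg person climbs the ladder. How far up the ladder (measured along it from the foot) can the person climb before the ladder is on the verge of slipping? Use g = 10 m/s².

d ≈ 3 m

About the foot of the ladder:
Ladder weight 25×10 = 250 N acts at 1.85 m along the ladder; its horizontal arm is 1.85·cos63° = 0.8399 m → τ = 210 N·m clockwise.
Person weight 50×10 = 500 N at distance d → arm d·cos63° → τ = 500·d·0.454 clockwise.
Wall normal N at the top has arm L sinθ = 3.297 m counterclockwise, so Στ = 0 gives N·3.297 = 210 + 227·d.
ΣFy = 0 ⇒ N_floor = 750 N, so the maximum friction is μ_s·N_floor = 0.36×750 = 270 N. ΣFx = 0 ⇒ N_wall = f, so at the slipping point N = 270 N.
Substituting: 270×3.297 = 210 + 227·d ⇒ d = (890.2 − 210) / 227 = 3 m.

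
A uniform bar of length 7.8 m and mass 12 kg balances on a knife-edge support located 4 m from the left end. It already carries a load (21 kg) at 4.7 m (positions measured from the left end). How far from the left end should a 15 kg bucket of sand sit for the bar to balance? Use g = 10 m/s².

Take moments about the knife-edge support (at 4 m from the left end).
Beam weight: 12 × 10 = 120 N down at 3.9 m → arm 0.1 m, τ = 120 × 0.1 = 12 N·m counterclockwise.
Load: 21 × 10 = 210 N down at 4.7 m → arm 0.7 m, τ = 210 × 0.7 = 147 N·m clockwise.
Net moment of existing loads = 135 N·m clockwise.
The bucket of sand weighs 15 × 10 = 150 N and must supply an equal counterclockwise moment, so its lever arm about the knife-edge support is 135 / 150 = 0.9 m.
That puts it at 4 − 0.9 = 3.1 m from the left end.

x ≈ 3.1 m from the left end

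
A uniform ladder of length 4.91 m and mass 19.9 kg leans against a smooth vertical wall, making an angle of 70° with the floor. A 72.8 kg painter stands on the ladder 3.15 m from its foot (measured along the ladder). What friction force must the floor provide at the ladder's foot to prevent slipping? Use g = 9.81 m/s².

f ≈ 202 N

Take moments about the foot of the ladder.
Ladder weight 19.9×9.81 = 195.2 N acts at 2.455 m along the ladder; its horizontal arm is 2.455·cos70° = 0.8397 m → τ = 163.9 N·m clockwise.
Painter: 72.8×9.81 = 714.2 N at 3.15 m → arm 1.077 m → τ = 769.2 N·m clockwise.
Wall normal N acts horizontally at the top; its moment arm is the height L sinθ = 4.91·sin70° = 4.614 m, counterclockwise.
Balancing moments: N × 4.614 = 933.1, giving N = 202 N.
ΣFx = 0: friction at the foot balances the wall's push, so f = N_wall = 202 N.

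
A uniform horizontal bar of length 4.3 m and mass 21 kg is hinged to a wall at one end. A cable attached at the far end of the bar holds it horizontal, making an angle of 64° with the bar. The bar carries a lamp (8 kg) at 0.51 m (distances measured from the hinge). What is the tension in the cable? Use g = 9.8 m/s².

Sum moments about the hinge (the unknown hinge reaction has zero arm there).
Beam weight: 21 × 9.8 = 205.8 N down at 2.15 m → arm 2.15 m, τ = 205.8 × 2.15 = 442.5 N·m clockwise.
Lamp: 8 × 9.8 = 78.4 N down at 0.51 m → arm 0.51 m, τ = 78.4 × 0.51 = 39.98 N·m clockwise.
Total clockwise load moment = 482.5 N·m.
The cable tension T acts at 4.3 m; only its component perpendicular to the bar, T sinθ, produces torque. sin 64° = 0.8988.
For rotational equilibrium, T × 4.3 × 0.8988 = 482.5, so T = 482.5 / 3.865 = 125 N.

T ≈ 125 N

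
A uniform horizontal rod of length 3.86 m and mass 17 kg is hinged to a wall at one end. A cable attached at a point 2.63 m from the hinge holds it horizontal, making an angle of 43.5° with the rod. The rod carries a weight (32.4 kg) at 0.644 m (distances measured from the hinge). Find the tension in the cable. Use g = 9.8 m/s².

T ≈ 291 N

Sum moments about the hinge (the unknown hinge reaction has zero arm there).
Beam weight: 17 × 9.8 = 166.6 N down at 1.93 m → arm 1.93 m, τ = 166.6 × 1.93 = 321.5 N·m clockwise.
Weight: 32.4 × 9.8 = 317.5 N down at 0.644 m → arm 0.644 m, τ = 317.5 × 0.644 = 204.5 N·m clockwise.
Total clockwise load moment = 526 N·m.
The cable tension T acts at 2.63 m; only its component perpendicular to the rod, T sinθ, produces torque. sin 43.5° = 0.6884.
Setting net torque to zero: T × 2.63 × 0.6884 = 526 → T = 526 / 1.81 = 291 N.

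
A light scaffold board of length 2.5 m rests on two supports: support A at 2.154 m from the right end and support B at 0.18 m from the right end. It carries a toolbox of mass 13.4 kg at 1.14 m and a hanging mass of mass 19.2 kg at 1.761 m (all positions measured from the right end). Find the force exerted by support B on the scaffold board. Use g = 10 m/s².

R_B ≈ 107 N

Sum moments about support A (its reaction then has zero moment arm).
Toolbox: 13.4 × 10 = 134 N down at 1.14 m → arm 1.014 m, τ = 134 × 1.014 = 135.9 N·m clockwise.
Hanging mass: 19.2 × 10 = 192 N down at 1.761 m → arm 0.393 m, τ = 192 × 0.393 = 75.46 N·m clockwise.
Net load moment about support A = 211.4 N·m clockwise.
Reaction R at support B is upward at 0.18 m, arm 1.974 m → moment R × 1.974 counterclockwise.
Setting net torque to zero: R × 1.974 = 211.4 → R = 107 N.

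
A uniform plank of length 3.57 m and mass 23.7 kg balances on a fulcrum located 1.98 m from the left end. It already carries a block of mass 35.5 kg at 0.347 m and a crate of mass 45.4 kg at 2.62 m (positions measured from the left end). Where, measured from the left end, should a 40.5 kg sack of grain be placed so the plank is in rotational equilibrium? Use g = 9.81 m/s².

Take moments about the fulcrum (at 1.98 m from the left end).
Beam weight: 23.7 × 9.81 = 232.5 N down at 1.785 m → arm 0.195 m, τ = 232.5 × 0.195 = 45.34 N·m counterclockwise.
Block: 35.5 × 9.81 = 348.3 N down at 0.347 m → arm 1.633 m, τ = 348.3 × 1.633 = 568.8 N·m counterclockwise.
Crate: 45.4 × 9.81 = 445.4 N down at 2.62 m → arm 0.64 m, τ = 445.4 × 0.64 = 285.1 N·m clockwise.
Net moment of existing loads = 329 N·m counterclockwise.
The sack of grain weighs 40.5 × 9.81 = 397.3 N and must supply an equal clockwise moment, so its lever arm about the fulcrum is 329 / 397.3 = 0.828 m.
That puts it at 1.98 + 0.828 = 2.81 m from the left end.

x ≈ 2.81 m from the left end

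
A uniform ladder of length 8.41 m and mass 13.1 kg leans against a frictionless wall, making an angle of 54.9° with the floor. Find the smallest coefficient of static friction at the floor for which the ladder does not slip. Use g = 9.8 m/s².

μ_min ≈ 0.351

Taking torques about the foot of the ladder:
Ladder weight 13.1×9.8 = 128.4 N acts at 4.205 m along the ladder; its horizontal arm is 4.205·cos54.9° = 2.418 m → τ = 310.5 N·m clockwise.
Wall normal N acts horizontally at the top; its moment arm is the height L sinθ = 8.41·sin54.9° = 6.881 m, counterclockwise.
Στ = 0 ⇒ N × 6.881 = 310.5 ⇒ N = 45.12 N.
ΣFx = 0 ⇒ f = N_wall = 45.12 N. ΣFy = 0 ⇒ N_floor = 128.4 N.
μ_min = f / N_floor = 45.12 / 128.4 = 0.351.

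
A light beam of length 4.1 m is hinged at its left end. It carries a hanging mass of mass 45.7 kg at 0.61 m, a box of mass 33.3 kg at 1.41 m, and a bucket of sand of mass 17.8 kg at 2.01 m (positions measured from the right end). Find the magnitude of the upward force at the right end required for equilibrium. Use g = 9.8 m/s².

F ≈ 684 N

Taking torques about the left end:
Hanging mass: 45.7 × 9.8 = 447.9 N down at 0.61 m → arm 3.49 m, τ = 447.9 × 3.49 = 1563 N·m clockwise.
Box: 33.3 × 9.8 = 326.3 N down at 1.41 m → arm 2.69 m, τ = 326.3 × 2.69 = 877.7 N·m clockwise.
Bucket of sand: 17.8 × 9.8 = 174.4 N down at 2.01 m → arm 2.09 m, τ = 174.4 × 2.09 = 364.5 N·m clockwise.
Net moment of the loads = 2805 N·m clockwise.
The upward force F acts at the right end, arm 4.1 m, giving F × 4.1 counterclockwise.
For rotational equilibrium, F × 4.1 = 2805, so F = 2805 / 4.1 = 684 N.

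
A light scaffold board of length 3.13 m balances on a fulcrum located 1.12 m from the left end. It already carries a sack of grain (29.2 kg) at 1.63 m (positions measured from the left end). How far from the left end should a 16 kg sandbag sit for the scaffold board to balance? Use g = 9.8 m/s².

Sum moments about the fulcrum (at 1.12 m from the left end) (the support reaction has zero arm there).
Sack of grain: 29.2 × 9.8 = 286.2 N down at 1.63 m → arm 0.51 m, τ = 286.2 × 0.51 = 146 N·m clockwise.
Net moment of existing loads = 146 N·m clockwise.
The sandbag weighs 16 × 9.8 = 156.8 N and must supply an equal counterclockwise moment, so its lever arm about the fulcrum is 146 / 156.8 = 0.931 m.
That puts it at 1.12 − 0.931 = 0.189 m from the left end.

x ≈ 0.189 m from the left end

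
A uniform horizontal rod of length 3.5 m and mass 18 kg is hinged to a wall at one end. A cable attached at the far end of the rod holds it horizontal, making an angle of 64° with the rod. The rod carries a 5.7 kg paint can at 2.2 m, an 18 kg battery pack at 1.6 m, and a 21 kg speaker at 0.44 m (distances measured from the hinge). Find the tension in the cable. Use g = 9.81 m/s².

T ≈ 256 N

Choose the hinge as the axis so the unknown hinge reaction has zero arm there.
Beam weight: 18 × 9.81 = 176.6 N down at 1.75 m → arm 1.75 m, τ = 176.6 × 1.75 = 309.1 N·m clockwise.
Paint can: 5.7 × 9.81 = 55.92 N down at 2.2 m → arm 2.2 m, τ = 55.92 × 2.2 = 123 N·m clockwise.
Battery pack: 18 × 9.81 = 176.6 N down at 1.6 m → arm 1.6 m, τ = 176.6 × 1.6 = 282.6 N·m clockwise.
Speaker: 21 × 9.81 = 206 N down at 0.44 m → arm 0.44 m, τ = 206 × 0.44 = 90.64 N·m clockwise.
Total clockwise load moment = 805.3 N·m.
The cable tension T acts at 3.5 m; only its component perpendicular to the rod, T sinθ, produces torque. sin 64° = 0.8988.
For rotational equilibrium, T × 3.5 × 0.8988 = 805.3, so T = 805.3 / 3.146 = 256 N.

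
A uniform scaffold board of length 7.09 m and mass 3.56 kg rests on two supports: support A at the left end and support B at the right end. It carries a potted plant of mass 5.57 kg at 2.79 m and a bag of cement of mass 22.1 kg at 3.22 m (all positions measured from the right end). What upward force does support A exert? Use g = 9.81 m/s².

Choose support B as the axis so its reaction then has zero moment arm.
Beam weight: 3.56 × 9.81 = 34.92 N down at 3.545 m → arm 3.545 m, τ = 34.92 × 3.545 = 123.8 N·m counterclockwise.
Potted plant: 5.57 × 9.81 = 54.64 N down at 2.79 m → arm 2.79 m, τ = 54.64 × 2.79 = 152.4 N·m counterclockwise.
Bag of cement: 22.1 × 9.81 = 216.8 N down at 3.22 m → arm 3.22 m, τ = 216.8 × 3.22 = 698.1 N·m counterclockwise.
Net load moment about support B = 974.3 N·m counterclockwise.
Reaction R at support A is upward at 7.09 m, arm 7.09 m → moment R × 7.09 clockwise.
Balancing moments: R × 7.09 = 974.3, giving R = 137 N.

R_A ≈ 137 N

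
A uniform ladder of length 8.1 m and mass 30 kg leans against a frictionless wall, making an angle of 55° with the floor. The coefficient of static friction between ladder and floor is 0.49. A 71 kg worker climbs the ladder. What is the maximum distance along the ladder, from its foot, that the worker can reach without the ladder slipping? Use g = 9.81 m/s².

d ≈ 6.35 m

Sum moments about the foot of the ladder (the floor normal and friction both act there and drop out).
Ladder weight 30×9.81 = 294.3 N acts at 4.05 m along the ladder; its horizontal arm is 4.05·cos55° = 2.323 m → τ = 683.7 N·m clockwise.
Worker weight 71×9.81 = 696.5 N at distance d → arm d·cos55° → τ = 696.5·d·0.5736 clockwise.
Wall normal N at the top has arm L sinθ = 6.635 m counterclockwise, so Στ = 0 gives N·6.635 = 683.7 + 399.5·d.
ΣFy = 0 ⇒ N_floor = 990.8 N, so the maximum friction is μ_s·N_floor = 0.49×990.8 = 485.5 N. ΣFx = 0 ⇒ N_wall = f, so at the slipping point N = 485.5 N.
Substituting: 485.5×6.635 = 683.7 + 399.5·d ⇒ d = (3221 − 683.7) / 399.5 = 6.35 m.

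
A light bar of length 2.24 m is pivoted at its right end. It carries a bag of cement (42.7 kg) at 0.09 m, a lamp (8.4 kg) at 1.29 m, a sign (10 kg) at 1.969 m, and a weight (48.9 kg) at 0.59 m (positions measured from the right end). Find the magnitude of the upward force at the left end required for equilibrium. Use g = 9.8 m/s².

F ≈ 277 N

Sum moments about the right end (the unknown pivot reaction has zero arm there).
Bag of cement: 42.7 × 9.8 = 418.5 N down at 0.09 m → arm 0.09 m, τ = 418.5 × 0.09 = 37.66 N·m counterclockwise.
Lamp: 8.4 × 9.8 = 82.32 N down at 1.29 m → arm 1.29 m, τ = 82.32 × 1.29 = 106.2 N·m counterclockwise.
Sign: 10 × 9.8 = 98 N down at 1.969 m → arm 1.969 m, τ = 98 × 1.969 = 193 N·m counterclockwise.
Weight: 48.9 × 9.8 = 479.2 N down at 0.59 m → arm 0.59 m, τ = 479.2 × 0.59 = 282.7 N·m counterclockwise.
Net moment of the loads = 619.6 N·m counterclockwise.
The upward force F acts at the left end, arm 2.24 m, giving F × 2.24 clockwise.
Στ = 0 ⇒ F × 2.24 = 619.6 ⇒ F = 619.6 / 2.24 = 277 N.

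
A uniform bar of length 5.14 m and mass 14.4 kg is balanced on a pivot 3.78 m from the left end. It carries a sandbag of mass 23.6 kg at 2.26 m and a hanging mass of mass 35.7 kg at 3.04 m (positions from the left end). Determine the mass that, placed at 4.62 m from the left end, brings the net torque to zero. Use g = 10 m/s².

About the pivot (at 3.78 m from the left end):
Beam weight: 14.4 × 10 = 144 N down at 2.57 m → arm 1.21 m, τ = 144 × 1.21 = 174.2 N·m counterclockwise.
Sandbag: 23.6 × 10 = 236 N down at 2.26 m → arm 1.52 m, τ = 236 × 1.52 = 358.7 N·m counterclockwise.
Hanging mass: 35.7 × 10 = 357 N down at 3.04 m → arm 0.74 m, τ = 357 × 0.74 = 264.2 N·m counterclockwise.
Net moment of known loads = 797.1 N·m counterclockwise.
An unknown mass m at 4.62 m has arm 0.84 m; its moment is m·g·0.84 clockwise.
Setting net torque to zero: m × 10 × 0.84 = 797.1 → m = 797.1 / (10 × 0.84) = 94.9 kg.

m ≈ 94.9 kg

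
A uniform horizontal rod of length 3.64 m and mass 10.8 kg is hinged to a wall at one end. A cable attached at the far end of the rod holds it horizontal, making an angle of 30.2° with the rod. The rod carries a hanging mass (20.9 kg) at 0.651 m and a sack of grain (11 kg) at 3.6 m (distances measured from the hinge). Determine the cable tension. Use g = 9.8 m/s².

T ≈ 390 N

Taking torques about the hinge:
Beam weight: 10.8 × 9.8 = 105.8 N down at 1.82 m → arm 1.82 m, τ = 105.8 × 1.82 = 192.6 N·m clockwise.
Hanging mass: 20.9 × 9.8 = 204.8 N down at 0.651 m → arm 0.651 m, τ = 204.8 × 0.651 = 133.3 N·m clockwise.
Sack of grain: 11 × 9.8 = 107.8 N down at 3.6 m → arm 3.6 m, τ = 107.8 × 3.6 = 388.1 N·m clockwise.
Total clockwise load moment = 714 N·m.
The cable tension T acts at 3.64 m; only its component perpendicular to the rod, T sinθ, produces torque. sin 30.2° = 0.503.
Balancing moments: T × 3.64 × 0.503 = 714, giving T = 714 / 1.831 = 390 N.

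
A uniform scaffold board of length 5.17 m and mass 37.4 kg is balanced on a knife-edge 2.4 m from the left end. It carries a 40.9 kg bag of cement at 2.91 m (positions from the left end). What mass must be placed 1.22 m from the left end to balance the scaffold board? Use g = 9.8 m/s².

m ≈ 23.5 kg

Taking torques about the knife-edge (at 2.4 m from the left end):
Beam weight: 37.4 × 9.8 = 366.5 N down at 2.585 m → arm 0.185 m, τ = 366.5 × 0.185 = 67.8 N·m clockwise.
Bag of cement: 40.9 × 9.8 = 400.8 N down at 2.91 m → arm 0.51 m, τ = 400.8 × 0.51 = 204.4 N·m clockwise.
Net moment of known loads = 272.2 N·m clockwise.
An unknown mass m at 1.22 m has arm 1.18 m; its moment is m·g·1.18 counterclockwise.
For rotational equilibrium, m × 9.8 × 1.18 = 272.2, so m = 272.2 / (9.8 × 1.18) = 23.5 kg.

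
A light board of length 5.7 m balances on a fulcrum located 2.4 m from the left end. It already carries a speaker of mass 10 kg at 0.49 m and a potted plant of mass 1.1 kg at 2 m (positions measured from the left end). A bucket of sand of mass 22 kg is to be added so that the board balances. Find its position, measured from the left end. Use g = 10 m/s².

x ≈ 3.29 m from the left end

About the fulcrum (at 2.4 m from the left end):
Speaker: 10 × 10 = 100 N down at 0.49 m → arm 1.91 m, τ = 100 × 1.91 = 191 N·m counterclockwise.
Potted plant: 1.1 × 10 = 11 N down at 2 m → arm 0.4 m, τ = 11 × 0.4 = 4.4 N·m counterclockwise.
Net moment of existing loads = 195.4 N·m counterclockwise.
The bucket of sand weighs 22 × 10 = 220 N and must supply an equal clockwise moment, so its lever arm about the fulcrum is 195.4 / 220 = 0.888 m.
That puts it at 2.4 + 0.888 = 3.29 m from the left end.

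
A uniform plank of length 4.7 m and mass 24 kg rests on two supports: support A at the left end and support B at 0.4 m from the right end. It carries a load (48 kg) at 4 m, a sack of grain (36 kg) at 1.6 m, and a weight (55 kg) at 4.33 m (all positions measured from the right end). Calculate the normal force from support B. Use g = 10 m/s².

Taking torques about support A:
Beam weight: 24 × 10 = 240 N down at 2.35 m → arm 2.35 m, τ = 240 × 2.35 = 564 N·m clockwise.
Load: 48 × 10 = 480 N down at 4 m → arm 0.7 m, τ = 480 × 0.7 = 336 N·m clockwise.
Sack of grain: 36 × 10 = 360 N down at 1.6 m → arm 3.1 m, τ = 360 × 3.1 = 1116 N·m clockwise.
Weight: 55 × 10 = 550 N down at 4.33 m → arm 0.37 m, τ = 550 × 0.37 = 203.5 N·m clockwise.
Net load moment about support A = 2220 N·m clockwise.
Reaction R at support B is upward at 0.4 m, arm 4.3 m → moment R × 4.3 counterclockwise.
Στ = 0 ⇒ R × 4.3 = 2220 ⇒ R = 516 N.

R_B ≈ 516 N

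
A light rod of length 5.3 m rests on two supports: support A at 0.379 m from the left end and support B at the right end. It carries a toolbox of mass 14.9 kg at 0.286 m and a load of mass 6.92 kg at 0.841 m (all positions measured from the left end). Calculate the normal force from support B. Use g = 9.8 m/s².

R_B ≈ 3.61 N

Taking torques about support A:
Toolbox: 14.9 × 9.8 = 146 N down at 0.286 m → arm 0.093 m, τ = 146 × 0.093 = 13.58 N·m counterclockwise.
Load: 6.92 × 9.8 = 67.82 N down at 0.841 m → arm 0.462 m, τ = 67.82 × 0.462 = 31.33 N·m clockwise.
Net load moment about support A = 17.75 N·m clockwise.
Reaction R at support B is upward at 5.3 m, arm 4.921 m → moment R × 4.921 counterclockwise.
Setting net torque to zero: R × 4.921 = 17.75 → R = 3.61 N.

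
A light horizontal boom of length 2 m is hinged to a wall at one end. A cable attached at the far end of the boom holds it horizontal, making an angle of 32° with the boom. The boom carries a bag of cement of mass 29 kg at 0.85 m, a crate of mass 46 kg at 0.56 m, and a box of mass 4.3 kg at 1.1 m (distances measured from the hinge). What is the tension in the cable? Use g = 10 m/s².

Taking torques about the hinge:
Bag of cement: 29 × 10 = 290 N down at 0.85 m → arm 0.85 m, τ = 290 × 0.85 = 246.5 N·m clockwise.
Crate: 46 × 10 = 460 N down at 0.56 m → arm 0.56 m, τ = 460 × 0.56 = 257.6 N·m clockwise.
Box: 4.3 × 10 = 43 N down at 1.1 m → arm 1.1 m, τ = 43 × 1.1 = 47.3 N·m clockwise.
Total clockwise load moment = 551.4 N·m.
The cable tension T acts at 2 m; only its component perpendicular to the boom, T sinθ, produces torque. sin 32° = 0.5299.
Setting net torque to zero: T × 2 × 0.5299 = 551.4 → T = 551.4 / 1.06 = 520 N.

T ≈ 520 N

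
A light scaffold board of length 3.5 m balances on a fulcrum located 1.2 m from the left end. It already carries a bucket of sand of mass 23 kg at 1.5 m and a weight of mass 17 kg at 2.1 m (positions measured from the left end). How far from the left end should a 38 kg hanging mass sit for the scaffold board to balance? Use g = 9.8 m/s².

Sum moments about the fulcrum (at 1.2 m from the left end) (the support reaction has zero arm there).
Bucket of sand: 23 × 9.8 = 225.4 N down at 1.5 m → arm 0.3 m, τ = 225.4 × 0.3 = 67.62 N·m clockwise.
Weight: 17 × 9.8 = 166.6 N down at 2.1 m → arm 0.9 m, τ = 166.6 × 0.9 = 149.9 N·m clockwise.
Net moment of existing loads = 217.5 N·m clockwise.
The hanging mass weighs 38 × 9.8 = 372.4 N and must supply an equal counterclockwise moment, so its lever arm about the fulcrum is 217.5 / 372.4 = 0.584 m.
That puts it at 1.2 − 0.584 = 0.616 m from the left end.

x ≈ 0.616 m from the left end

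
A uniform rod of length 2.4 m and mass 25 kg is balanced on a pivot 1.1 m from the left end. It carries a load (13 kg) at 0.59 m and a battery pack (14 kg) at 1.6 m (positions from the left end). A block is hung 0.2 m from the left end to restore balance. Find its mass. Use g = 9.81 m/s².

Choose the pivot (at 1.1 m from the left end) as the axis so the support reaction has zero arm there.
Beam weight: 25 × 9.81 = 245.2 N down at 1.2 m → arm 0.1 m, τ = 245.2 × 0.1 = 24.52 N·m clockwise.
Load: 13 × 9.81 = 127.5 N down at 0.59 m → arm 0.51 m, τ = 127.5 × 0.51 = 65.03 N·m counterclockwise.
Battery pack: 14 × 9.81 = 137.3 N down at 1.6 m → arm 0.5 m, τ = 137.3 × 0.5 = 68.65 N·m clockwise.
Net moment of known loads = 28.14 N·m clockwise.
An unknown mass m at 0.2 m has arm 0.9 m; its moment is m·g·0.9 counterclockwise.
Στ = 0 ⇒ m × 9.81 × 0.9 = 28.14 ⇒ m = 28.14 / (9.81 × 0.9) = 3.19 kg.

m ≈ 3.19 kg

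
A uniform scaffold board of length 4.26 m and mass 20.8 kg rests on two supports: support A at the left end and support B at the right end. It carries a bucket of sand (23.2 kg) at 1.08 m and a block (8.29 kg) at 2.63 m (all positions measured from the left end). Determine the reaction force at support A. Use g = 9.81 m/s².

R_A ≈ 303 N

Choose support B as the axis so its reaction then has zero moment arm.
Beam weight: 20.8 × 9.81 = 204 N down at 2.13 m → arm 2.13 m, τ = 204 × 2.13 = 434.5 N·m counterclockwise.
Bucket of sand: 23.2 × 9.81 = 227.6 N down at 1.08 m → arm 3.18 m, τ = 227.6 × 3.18 = 723.8 N·m counterclockwise.
Block: 8.29 × 9.81 = 81.32 N down at 2.63 m → arm 1.63 m, τ = 81.32 × 1.63 = 132.6 N·m counterclockwise.
Net load moment about support B = 1291 N·m counterclockwise.
Reaction R at support A is upward at 0 m, arm 4.26 m → moment R × 4.26 clockwise.
Balancing moments: R × 4.26 = 1291, giving R = 303 N.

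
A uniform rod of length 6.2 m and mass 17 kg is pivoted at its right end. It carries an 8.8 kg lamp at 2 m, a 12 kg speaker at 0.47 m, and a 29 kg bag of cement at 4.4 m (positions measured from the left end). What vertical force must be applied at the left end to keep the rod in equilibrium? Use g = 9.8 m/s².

About the right end:
Beam weight: 17 × 9.8 = 166.6 N down at 3.1 m → arm 3.1 m, τ = 166.6 × 3.1 = 516.5 N·m counterclockwise.
Lamp: 8.8 × 9.8 = 86.24 N down at 2 m → arm 4.2 m, τ = 86.24 × 4.2 = 362.2 N·m counterclockwise.
Speaker: 12 × 9.8 = 117.6 N down at 0.47 m → arm 5.73 m, τ = 117.6 × 5.73 = 673.8 N·m counterclockwise.
Bag of cement: 29 × 9.8 = 284.2 N down at 4.4 m → arm 1.8 m, τ = 284.2 × 1.8 = 511.6 N·m counterclockwise.
Net moment of the loads = 2064 N·m counterclockwise.
The upward force F acts at the left end, arm 6.2 m, giving F × 6.2 clockwise.
For rotational equilibrium, F × 6.2 = 2064, so F = 2064 / 6.2 = 333 N.

F ≈ 333 N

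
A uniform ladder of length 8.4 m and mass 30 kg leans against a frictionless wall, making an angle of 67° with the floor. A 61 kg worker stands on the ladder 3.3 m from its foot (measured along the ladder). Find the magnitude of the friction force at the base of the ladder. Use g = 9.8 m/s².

f ≈ 162 N

Sum moments about the foot of the ladder (the floor normal and friction both act there and drop out).
Ladder weight 30×9.8 = 294 N acts at 4.2 m along the ladder; its horizontal arm is 4.2·cos67° = 1.641 m → τ = 482.5 N·m clockwise.
Worker: 61×9.8 = 597.8 N at 3.3 m → arm 1.289 m → τ = 770.6 N·m clockwise.
Wall normal N acts horizontally at the top; its moment arm is the height L sinθ = 8.4·sin67° = 7.732 m, counterclockwise.
Balancing moments: N × 7.732 = 1253, giving N = 162 N.
ΣFx = 0: friction at the foot balances the wall's push, so f = N_wall = 162 N.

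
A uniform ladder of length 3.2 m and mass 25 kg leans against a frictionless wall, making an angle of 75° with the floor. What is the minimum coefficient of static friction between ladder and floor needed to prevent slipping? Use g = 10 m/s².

μ_min ≈ 0.134

Taking torques about the foot of the ladder:
Ladder weight 25×10 = 250 N acts at 1.6 m along the ladder; its horizontal arm is 1.6·cos75° = 0.4141 m → τ = 103.5 N·m clockwise.
Wall normal N acts horizontally at the top; its moment arm is the height L sinθ = 3.2·sin75° = 3.091 m, counterclockwise.
Στ = 0 ⇒ N × 3.091 = 103.5 ⇒ N = 33.48 N.
ΣFx = 0 ⇒ f = N_wall = 33.48 N. ΣFy = 0 ⇒ N_floor = 250 N.
μ_min = f / N_floor = 33.48 / 250 = 0.134.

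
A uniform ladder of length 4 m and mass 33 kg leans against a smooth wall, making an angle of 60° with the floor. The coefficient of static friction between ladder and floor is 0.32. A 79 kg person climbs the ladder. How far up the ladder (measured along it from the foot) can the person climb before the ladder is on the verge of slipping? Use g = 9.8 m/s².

d ≈ 2.31 m

About the foot of the ladder:
Ladder weight 33×9.8 = 323.4 N acts at 2 m along the ladder; its horizontal arm is 2·cos60° = 1 m → τ = 323.4 N·m clockwise.
Person weight 79×9.8 = 774.2 N at distance d → arm d·cos60° → τ = 774.2·d·0.5 clockwise.
Wall normal N at the top has arm L sinθ = 3.464 m counterclockwise, so Στ = 0 gives N·3.464 = 323.4 + 387.1·d.
ΣFy = 0 ⇒ N_floor = 1098 N, so the maximum friction is μ_s·N_floor = 0.32×1098 = 351.4 N. ΣFx = 0 ⇒ N_wall = f, so at the slipping point N = 351.4 N.
Substituting: 351.4×3.464 = 323.4 + 387.1·d ⇒ d = (1217 − 323.4) / 387.1 = 2.31 m.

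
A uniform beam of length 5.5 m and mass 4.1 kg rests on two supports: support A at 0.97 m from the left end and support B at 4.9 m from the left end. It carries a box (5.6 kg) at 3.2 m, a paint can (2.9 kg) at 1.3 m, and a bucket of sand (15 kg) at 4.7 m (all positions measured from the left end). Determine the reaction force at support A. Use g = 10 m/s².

Take moments about support B.
Beam weight: 4.1 × 10 = 41 N down at 2.75 m → arm 2.15 m, τ = 41 × 2.15 = 88.15 N·m counterclockwise.
Box: 5.6 × 10 = 56 N down at 3.2 m → arm 1.7 m, τ = 56 × 1.7 = 95.2 N·m counterclockwise.
Paint can: 2.9 × 10 = 29 N down at 1.3 m → arm 3.6 m, τ = 29 × 3.6 = 104.4 N·m counterclockwise.
Bucket of sand: 15 × 10 = 150 N down at 4.7 m → arm 0.2 m, τ = 150 × 0.2 = 30 N·m counterclockwise.
Net load moment about support B = 317.8 N·m counterclockwise.
Reaction R at support A is upward at 0.97 m, arm 3.93 m → moment R × 3.93 clockwise.
Setting net torque to zero: R × 3.93 = 317.8 → R = 80.9 N.

R_A ≈ 80.9 N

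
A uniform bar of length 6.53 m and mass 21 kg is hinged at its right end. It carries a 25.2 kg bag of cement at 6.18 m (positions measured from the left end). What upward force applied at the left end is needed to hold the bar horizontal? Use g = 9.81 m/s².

F ≈ 116 N

Take moments about the right end.
Beam weight: 21 × 9.81 = 206 N down at 3.265 m → arm 3.265 m, τ = 206 × 3.265 = 672.6 N·m counterclockwise.
Bag of cement: 25.2 × 9.81 = 247.2 N down at 6.18 m → arm 0.35 m, τ = 247.2 × 0.35 = 86.52 N·m counterclockwise.
Net moment of the loads = 759.1 N·m counterclockwise.
The upward force F acts at the left end, arm 6.53 m, giving F × 6.53 clockwise.
Setting net torque to zero: F × 6.53 = 759.1 → F = 759.1 / 6.53 = 116 N.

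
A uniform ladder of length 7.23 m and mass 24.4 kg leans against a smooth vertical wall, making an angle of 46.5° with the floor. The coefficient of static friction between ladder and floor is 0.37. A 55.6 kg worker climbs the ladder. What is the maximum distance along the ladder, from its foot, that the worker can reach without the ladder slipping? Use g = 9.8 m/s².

Choose the foot of the ladder as the axis so the floor normal and friction both act there and drop out.
Ladder weight 24.4×9.8 = 239.1 N acts at 3.615 m along the ladder; its horizontal arm is 3.615·cos46.5° = 2.488 m → τ = 594.9 N·m clockwise.
Worker weight 55.6×9.8 = 544.9 N at distance d → arm d·cos46.5° → τ = 544.9·d·0.6884 clockwise.
Wall normal N at the top has arm L sinθ = 5.244 m counterclockwise, so Στ = 0 gives N·5.244 = 594.9 + 375.1·d.
ΣFy = 0 ⇒ N_floor = 784 N, so the maximum friction is μ_s·N_floor = 0.37×784 = 290.1 N. ΣFx = 0 ⇒ N_wall = f, so at the slipping point N = 290.1 N.
Substituting: 290.1×5.244 = 594.9 + 375.1·d ⇒ d = (1521 − 594.9) / 375.1 = 2.47 m.

d ≈ 2.47 m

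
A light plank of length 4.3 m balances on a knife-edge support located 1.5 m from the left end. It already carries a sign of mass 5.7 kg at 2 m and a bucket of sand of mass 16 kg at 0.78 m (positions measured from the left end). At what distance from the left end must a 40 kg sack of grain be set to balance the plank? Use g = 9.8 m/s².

Take moments about the knife-edge support (at 1.5 m from the left end).
Sign: 5.7 × 9.8 = 55.86 N down at 2 m → arm 0.5 m, τ = 55.86 × 0.5 = 27.93 N·m clockwise.
Bucket of sand: 16 × 9.8 = 156.8 N down at 0.78 m → arm 0.72 m, τ = 156.8 × 0.72 = 112.9 N·m counterclockwise.
Net moment of existing loads = 84.97 N·m counterclockwise.
The sack of grain weighs 40 × 9.8 = 392 N and must supply an equal clockwise moment, so its lever arm about the knife-edge support is 84.97 / 392 = 0.217 m.
That puts it at 1.5 + 0.217 = 1.72 m from the left end.

x ≈ 1.72 m from the left end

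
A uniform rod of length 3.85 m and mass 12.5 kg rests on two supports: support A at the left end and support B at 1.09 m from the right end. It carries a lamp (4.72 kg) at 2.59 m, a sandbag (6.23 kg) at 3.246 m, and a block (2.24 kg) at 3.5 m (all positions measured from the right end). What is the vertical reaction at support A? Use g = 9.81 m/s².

Take moments about support B.
Beam weight: 12.5 × 9.81 = 122.6 N down at 1.925 m → arm 0.835 m, τ = 122.6 × 0.835 = 102.4 N·m counterclockwise.
Lamp: 4.72 × 9.81 = 46.3 N down at 2.59 m → arm 1.5 m, τ = 46.3 × 1.5 = 69.45 N·m counterclockwise.
Sandbag: 6.23 × 9.81 = 61.12 N down at 3.246 m → arm 2.156 m, τ = 61.12 × 2.156 = 131.8 N·m counterclockwise.
Block: 2.24 × 9.81 = 21.97 N down at 3.5 m → arm 2.41 m, τ = 21.97 × 2.41 = 52.95 N·m counterclockwise.
Net load moment about support B = 356.6 N·m counterclockwise.
Reaction R at support A is upward at 3.85 m, arm 2.76 m → moment R × 2.76 clockwise.
Setting net torque to zero: R × 2.76 = 356.6 → R = 129 N.

R_A ≈ 129 N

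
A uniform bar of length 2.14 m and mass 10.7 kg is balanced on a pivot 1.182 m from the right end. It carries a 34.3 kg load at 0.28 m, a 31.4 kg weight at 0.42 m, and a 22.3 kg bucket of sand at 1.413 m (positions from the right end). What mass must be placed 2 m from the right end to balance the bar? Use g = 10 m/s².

m ≈ 62.2 kg

Choose the pivot (at 1.182 m from the right end) as the axis so the support reaction has zero arm there.
Beam weight: 10.7 × 10 = 107 N down at 1.07 m → arm 0.112 m, τ = 107 × 0.112 = 11.98 N·m clockwise.
Load: 34.3 × 10 = 343 N down at 0.28 m → arm 0.902 m, τ = 343 × 0.902 = 309.4 N·m clockwise.
Weight: 31.4 × 10 = 314 N down at 0.42 m → arm 0.762 m, τ = 314 × 0.762 = 239.3 N·m clockwise.
Bucket of sand: 22.3 × 10 = 223 N down at 1.413 m → arm 0.231 m, τ = 223 × 0.231 = 51.51 N·m counterclockwise.
Net moment of known loads = 509.2 N·m clockwise.
An unknown mass m at 2 m has arm 0.818 m; its moment is m·g·0.818 counterclockwise.
For rotational equilibrium, m × 10 × 0.818 = 509.2, so m = 509.2 / (10 × 0.818) = 62.2 kg.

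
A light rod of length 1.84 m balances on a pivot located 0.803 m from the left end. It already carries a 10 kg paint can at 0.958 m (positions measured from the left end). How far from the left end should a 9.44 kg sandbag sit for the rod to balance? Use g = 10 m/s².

About the pivot (at 0.803 m from the left end):
Paint can: 10 × 10 = 100 N down at 0.958 m → arm 0.155 m, τ = 100 × 0.155 = 15.5 N·m clockwise.
Net moment of existing loads = 15.5 N·m clockwise.
The sandbag weighs 9.44 × 10 = 94.4 N and must supply an equal counterclockwise moment, so its lever arm about the pivot is 15.5 / 94.4 = 0.164 m.
That puts it at 0.803 − 0.164 = 0.639 m from the left end.

x ≈ 0.639 m from the left end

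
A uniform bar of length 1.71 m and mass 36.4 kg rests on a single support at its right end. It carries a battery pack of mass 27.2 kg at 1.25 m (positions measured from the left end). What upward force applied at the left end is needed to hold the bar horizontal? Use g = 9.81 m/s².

Take moments about the right end.
Beam weight: 36.4 × 9.81 = 357.1 N down at 0.855 m → arm 0.855 m, τ = 357.1 × 0.855 = 305.3 N·m counterclockwise.
Battery pack: 27.2 × 9.81 = 266.8 N down at 1.25 m → arm 0.46 m, τ = 266.8 × 0.46 = 122.7 N·m counterclockwise.
Net moment of the loads = 428 N·m counterclockwise.
The upward force F acts at the left end, arm 1.71 m, giving F × 1.71 clockwise.
Στ = 0 ⇒ F × 1.71 = 428 ⇒ F = 428 / 1.71 = 250 N.

F ≈ 250 N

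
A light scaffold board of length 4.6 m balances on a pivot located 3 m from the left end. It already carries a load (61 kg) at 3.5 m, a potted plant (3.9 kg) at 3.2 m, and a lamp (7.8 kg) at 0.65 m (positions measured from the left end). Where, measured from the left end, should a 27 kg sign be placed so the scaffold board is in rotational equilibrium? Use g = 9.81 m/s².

x ≈ 2.52 m from the left end

Taking torques about the pivot (at 3 m from the left end):
Load: 61 × 9.81 = 598.4 N down at 3.5 m → arm 0.5 m, τ = 598.4 × 0.5 = 299.2 N·m clockwise.
Potted plant: 3.9 × 9.81 = 38.26 N down at 3.2 m → arm 0.2 m, τ = 38.26 × 0.2 = 7.652 N·m clockwise.
Lamp: 7.8 × 9.81 = 76.52 N down at 0.65 m → arm 2.35 m, τ = 76.52 × 2.35 = 179.8 N·m counterclockwise.
Net moment of existing loads = 127.1 N·m clockwise.
The sign weighs 27 × 9.81 = 264.9 N and must supply an equal counterclockwise moment, so its lever arm about the pivot is 127.1 / 264.9 = 0.48 m.
That puts it at 3 − 0.48 = 2.52 m from the left end.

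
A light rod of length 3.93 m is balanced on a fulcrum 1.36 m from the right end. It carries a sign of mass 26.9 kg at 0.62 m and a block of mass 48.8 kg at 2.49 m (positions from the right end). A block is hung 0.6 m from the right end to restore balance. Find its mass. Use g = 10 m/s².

m ≈ 46.4 kg

Sum moments about the fulcrum (at 1.36 m from the right end) (the support reaction has zero arm there).
Sign: 26.9 × 10 = 269 N down at 0.62 m → arm 0.74 m, τ = 269 × 0.74 = 199.1 N·m clockwise.
Block: 48.8 × 10 = 488 N down at 2.49 m → arm 1.13 m, τ = 488 × 1.13 = 551.4 N·m counterclockwise.
Net moment of known loads = 352.3 N·m counterclockwise.
An unknown mass m at 0.6 m has arm 0.76 m; its moment is m·g·0.76 clockwise.
Στ = 0 ⇒ m × 10 × 0.76 = 352.3 ⇒ m = 352.3 / (10 × 0.76) = 46.4 kg.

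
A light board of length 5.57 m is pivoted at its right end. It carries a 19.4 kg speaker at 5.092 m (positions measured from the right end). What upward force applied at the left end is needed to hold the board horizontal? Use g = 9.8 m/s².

F ≈ 174 N

Taking torques about the right end:
Speaker: 19.4 × 9.8 = 190.1 N down at 5.092 m → arm 5.092 m, τ = 190.1 × 5.092 = 968 N·m counterclockwise.
Net moment of the loads = 968 N·m counterclockwise.
The upward force F acts at the left end, arm 5.57 m, giving F × 5.57 clockwise.
For rotational equilibrium, F × 5.57 = 968, so F = 968 / 5.57 = 174 N.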